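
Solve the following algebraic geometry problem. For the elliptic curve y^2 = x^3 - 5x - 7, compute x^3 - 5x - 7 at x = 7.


Compute x^3 - 5x - 7 at x = 7:
x^3 = 7^3 = 343
(-5)*x = (-5)*7 = -35
Sum: 343 - 35 - 7 = 301

301


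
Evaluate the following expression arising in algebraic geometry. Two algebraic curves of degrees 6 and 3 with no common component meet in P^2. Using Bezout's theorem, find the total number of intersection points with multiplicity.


Bezout's theorem states the intersection count equals the product of degrees.
Intersection count = 6 * 3 = 18

18


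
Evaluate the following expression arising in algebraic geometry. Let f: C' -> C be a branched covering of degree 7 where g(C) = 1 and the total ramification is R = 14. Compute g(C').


Riemann-Hurwitz formula: 2g' - 2 = d(2g - 2) + R
Given: d = 7, g = 1, R = 14
2g' - 2 = 7*(2*1 - 2) + 14
2g' - 2 = 7*0 + 14
2g' - 2 = 0 + 14 = 14
2g' = 16
g' = 8

8


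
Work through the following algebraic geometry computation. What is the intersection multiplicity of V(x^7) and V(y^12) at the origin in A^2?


The intersection multiplicity of V(x^a) and V(y^b) at the origin is:
I(O; V(x^7), V(y^12)) = dim_k(k[x,y]/(x^7, y^12))
A basis for k[x,y]/(x^7, y^12) is the set of monomials x^i * y^j
where 0 <= i < 7 and 0 <= j < 12.
The number of such monomials is 7 * 12 = 84

84


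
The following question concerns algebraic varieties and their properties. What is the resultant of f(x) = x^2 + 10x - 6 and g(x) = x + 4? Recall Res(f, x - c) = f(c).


For Res(f, x - c), we evaluate f at x = c.
f(-4) = (-4)^2 + 10*(-4) - 6
= 16 - 40 - 6
= -24 - 6 = -30
Res(f, g) = -30

-30


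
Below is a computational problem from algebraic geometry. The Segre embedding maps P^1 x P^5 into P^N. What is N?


The Segre embedding maps P^m x P^n into P^N via
all products of coordinates from each factor.
N = (m+1)(n+1) - 1
N = (1+1)(5+1) - 1
N = 2*6 - 1
N = 12 - 1 = 11

11


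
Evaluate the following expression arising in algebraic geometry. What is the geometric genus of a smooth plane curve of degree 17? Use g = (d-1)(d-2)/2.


Using the genus formula for smooth plane curves:
g = (d-1)(d-2)/2
g = (17-1)(17-2)/2
g = 16*15/2
g = 240/2 = 120

120


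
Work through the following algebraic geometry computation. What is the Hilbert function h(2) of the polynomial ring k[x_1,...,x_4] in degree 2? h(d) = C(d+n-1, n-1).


The Hilbert function for the polynomial ring in 4 variables is:
h(d) = C(d+n-1, n-1)
h(2) = C(2+4-1, 4-1) = C(5, 3)
= 5! / (3! * 2!)
= 10

10


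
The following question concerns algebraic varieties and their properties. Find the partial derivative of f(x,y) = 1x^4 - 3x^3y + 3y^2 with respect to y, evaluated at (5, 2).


df/dy = (-3)*x^3 + 2*3*y^1
At (5,2): (-3)*5^3 + 2*3*2^1
= -375 + 12
= -363

-363


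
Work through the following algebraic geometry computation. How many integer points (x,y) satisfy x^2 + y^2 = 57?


Systematically check integer values of x where x^2 <= 57.
For each valid x, check if 57 - x^2 is a perfect square.
Total integer solutions found: 0

0


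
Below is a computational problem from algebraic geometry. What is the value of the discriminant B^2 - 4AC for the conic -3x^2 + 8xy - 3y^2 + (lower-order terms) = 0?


The discriminant of a conic Ax^2 + Bxy + Cy^2 + ... = 0 is B^2 - 4AC.
B^2 = 8^2 = 64
4AC = 4*(-3)*(-3) = 36
Discriminant = 64 - 36 = 28

28


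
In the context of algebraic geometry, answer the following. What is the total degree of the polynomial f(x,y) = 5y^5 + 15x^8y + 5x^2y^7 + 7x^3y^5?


Examine each term for its total degree (sum of exponents).
  Term '5y^5' has total degree 0+5 = 5.
  Term '15x^8y' has total degree 8+1 = 9.
  Term '5x^2y^7' has total degree 2+7 = 9.
  Term '7x^3y^5' has total degree 3+5 = 8.
The maximum total degree among all terms is 9.

9


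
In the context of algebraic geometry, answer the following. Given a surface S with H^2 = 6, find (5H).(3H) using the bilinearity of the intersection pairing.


Using bilinearity of the intersection pairing on a surface S:
(aH).(bH) = ab * (H.H)
We have H^2 = 6.
D.E = (5H).(3H) = 5*3*6
= 15*6
= 90

90


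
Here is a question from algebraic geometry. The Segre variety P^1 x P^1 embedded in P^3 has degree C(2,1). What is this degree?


The degree of the Segre variety P^1 x P^1 is C(m+n, m).
= C(2, 1)
= 2

2


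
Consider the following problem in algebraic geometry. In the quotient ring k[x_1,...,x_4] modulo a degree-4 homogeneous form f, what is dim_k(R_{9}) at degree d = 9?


For R = k[x_1,...,x_n]/(f) with f homogeneous of degree e:
The Hilbert series is (1 - t^e)/(1 - t)^n.
So h(d) = C(d+n-1, n-1) - C(d-e+n-1, n-1) for d >= e.
With n=4, e=4, d=9:
C(9+4-1, 4-1) = C(12, 3) = 220
C(9-4+4-1, 4-1) = C(8, 3) = 56
h(9) = 220 - 56 = 164

164


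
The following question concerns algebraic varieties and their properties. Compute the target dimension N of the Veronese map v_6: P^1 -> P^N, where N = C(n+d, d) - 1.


The Veronese embedding v_d: P^n -> P^N maps each point to all
degree-d monomials in n+1 homogeneous coordinates.
N = C(n+d, d) - 1
N = C(1+6, 6) - 1
N = C(7, 6) - 1
C(7, 6) = 7
N = 7 - 1 = 6

6


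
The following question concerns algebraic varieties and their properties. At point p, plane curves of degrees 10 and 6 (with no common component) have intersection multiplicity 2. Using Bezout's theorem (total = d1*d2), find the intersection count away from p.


By Bezout's theorem, the total intersection number is d1 * d2.
Total = 10 * 6 = 60
Intersection multiplicity at p = 2
Remaining intersections = 60 - 2 = 58

58


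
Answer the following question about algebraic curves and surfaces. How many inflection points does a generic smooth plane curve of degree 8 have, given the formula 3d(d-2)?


For a general smooth plane curve C of degree d, the inflection points are
the intersection of C with its Hessian curve, which has degree 3(d-2).
By Bezout, the total intersection number is d * 3(d-2) = 8 * 18 = 144.
For a general curve every flex is ordinary, so each contributes
multiplicity 1 to C·Hess(C), and the number of distinct inflection
points is 3d(d-2).
Inflection points = 3*8*(8-2) = 3*8*6 = 144

144


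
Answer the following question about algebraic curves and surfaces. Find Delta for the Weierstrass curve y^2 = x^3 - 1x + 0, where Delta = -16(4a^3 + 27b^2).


Compute each component:
4a^3 = 4*(-1)^3 = 4*(-1) = -4
27b^2 = 27*0^2 = 27*0 = 0
4a^3 + 27b^2 = -4 + 0 = -4
Delta = -16*(-4) = 64

64


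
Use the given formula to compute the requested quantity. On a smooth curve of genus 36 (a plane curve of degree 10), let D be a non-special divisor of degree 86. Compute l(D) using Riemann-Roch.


First, compute the genus of a smooth plane curve of degree 10:
g = (d-1)(d-2)/2 = (10-1)(10-2)/2 = 36
For a non-special divisor D (i.e., h^1(D) = 0), Riemann-Roch gives:
l(D) = deg(D) - g + 1
Since deg(D) = 86 >= 2g - 1 = 71, D is non-special.
l(D) = 86 - 36 + 1 = 51

51


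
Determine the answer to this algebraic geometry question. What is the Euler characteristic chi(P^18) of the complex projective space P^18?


The complex projective space P^18 has one cell in each even real dimension 0, 2, ..., 36.
The cohomology groups are H^{2k}(P^18) = Z for k = 0,...,18, and 0 otherwise.
Euler characteristic = sum of Betti numbers = 1 per even-dimensional cohomology group.
chi(P^18) = 18 + 1 = 19

19


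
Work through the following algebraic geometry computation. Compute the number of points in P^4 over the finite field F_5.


P^4(F_5) has (q^(n+1) - 1)/(q - 1) points.
= 5^4 + 5^3 + 5^2 + 5^1 + 5^0
= 625 + 125 + 25 + 5 + 1
= 781

781


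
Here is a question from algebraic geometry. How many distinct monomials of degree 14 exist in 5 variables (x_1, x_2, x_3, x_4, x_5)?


The number of degree-14 monomials in 5 variables is C(d+n-1, n-1).
= C(14+5-1, 5-1) = C(18, 4)
= 3060

3060


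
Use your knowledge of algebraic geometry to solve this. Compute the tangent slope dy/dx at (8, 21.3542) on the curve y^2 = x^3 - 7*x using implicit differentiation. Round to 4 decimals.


Using implicit differentiation of y^2 = x^3 - 7*x:
2y * dy/dx = 3x^2 - 7
dy/dx = (3x^2 - 7)/(2y)
Numerator: 3*8^2 - 7 = 185
Denominator: 2*21.3542 = 42.7084
dy/dx = 185/42.7084 = 4.3317

4.3317


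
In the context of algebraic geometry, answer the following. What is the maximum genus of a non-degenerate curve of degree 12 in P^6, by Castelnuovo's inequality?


Castelnuovo's bound: write d - 1 = m(r-1) + epsilon with 0 <= epsilon < r-1.
d - 1 = 12 - 1 = 11
r - 1 = 6 - 1 = 5
11 = 2*5 + 1, so m = 2, epsilon = 1
pi(d, r) = m(m-1)(r-1)/2 + m*epsilon
= 2*1*5/2 + 2*1
= 10/2 + 2
= 5 + 2 = 7

7


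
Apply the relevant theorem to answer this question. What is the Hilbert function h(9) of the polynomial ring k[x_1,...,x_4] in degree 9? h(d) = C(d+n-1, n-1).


The Hilbert function for the polynomial ring in 4 variables is:
h(d) = C(d+n-1, n-1)
h(9) = C(9+4-1, 4-1) = C(12, 3)
= 12! / (3! * 9!)
= 220

220


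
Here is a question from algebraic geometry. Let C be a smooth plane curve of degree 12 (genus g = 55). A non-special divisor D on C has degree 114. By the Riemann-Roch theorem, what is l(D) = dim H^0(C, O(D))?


First, compute the genus of a smooth plane curve of degree 12:
g = (d-1)(d-2)/2 = (12-1)(12-2)/2 = 55
For a non-special divisor D (i.e., h^1(D) = 0), Riemann-Roch gives:
l(D) = deg(D) - g + 1
Since deg(D) = 114 >= 2g - 1 = 109, D is non-special.
l(D) = 114 - 55 + 1 = 60

60


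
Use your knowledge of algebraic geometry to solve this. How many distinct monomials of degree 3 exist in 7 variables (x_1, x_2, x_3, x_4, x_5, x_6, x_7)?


The number of degree-3 monomials in 7 variables is C(d+n-1, n-1).
= C(3+7-1, 7-1) = C(9, 6)
= 84

84


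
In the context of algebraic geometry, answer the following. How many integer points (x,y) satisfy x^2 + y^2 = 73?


Systematically check integer values of x where x^2 <= 73.
For each valid x, check if 73 - x^2 is a perfect square.
x=3: 73 - 9 = 64, sqrt = 8 (valid)
x=8: 73 - 64 = 9, sqrt = 3 (valid)
Total integer solutions found: 8

8


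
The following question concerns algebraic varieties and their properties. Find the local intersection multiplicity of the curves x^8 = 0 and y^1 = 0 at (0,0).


The intersection multiplicity of V(x^a) and V(y^b) at the origin is:
I(O; V(x^8), V(y^1)) = dim_k(k[x,y]/(x^8, y^1))
A basis for k[x,y]/(x^8, y^1) is the set of monomials x^i * y^j
where 0 <= i < 8 and 0 <= j < 1.
The number of such monomials is 8 * 1 = 8

8


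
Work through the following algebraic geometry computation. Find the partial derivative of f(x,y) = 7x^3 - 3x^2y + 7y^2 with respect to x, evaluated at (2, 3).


df/dx = 3*7*x^2 + 2*(-3)*x^1*y
At (2,3): 3*7*2^2 + 2*(-3)*2^1*3
= 84 - 36
= 48

48


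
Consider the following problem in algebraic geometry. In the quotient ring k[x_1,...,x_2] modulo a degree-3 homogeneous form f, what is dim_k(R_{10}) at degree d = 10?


For R = k[x_1,...,x_n]/(f) with f homogeneous of degree e:
The Hilbert series is (1 - t^e)/(1 - t)^n.
So h(d) = C(d+n-1, n-1) - C(d-e+n-1, n-1) for d >= e.
With n=2, e=3, d=10:
C(10+2-1, 2-1) = C(11, 1) = 11
C(10-3+2-1, 2-1) = C(8, 1) = 8
h(10) = 11 - 8 = 3

3


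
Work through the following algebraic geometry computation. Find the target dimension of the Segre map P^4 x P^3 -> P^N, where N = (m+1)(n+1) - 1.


The Segre embedding maps P^m x P^n into P^N via
all products of coordinates from each factor.
N = (m+1)(n+1) - 1
N = (4+1)(3+1) - 1
N = 5*4 - 1
N = 20 - 1 = 19

19


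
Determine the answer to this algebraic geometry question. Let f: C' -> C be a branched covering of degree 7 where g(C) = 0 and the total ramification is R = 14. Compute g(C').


Riemann-Hurwitz formula: 2g' - 2 = d(2g - 2) + R
Given: d = 7, g = 0, R = 14
2g' - 2 = 7*(2*0 - 2) + 14
2g' - 2 = 7*(-2) + 14
2g' - 2 = -14 + 14 = 0
2g' = 2
g' = 1

1


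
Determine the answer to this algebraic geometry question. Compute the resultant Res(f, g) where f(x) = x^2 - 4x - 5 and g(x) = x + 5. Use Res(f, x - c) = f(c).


For Res(f, x - c), we evaluate f at x = c.
f(-5) = (-5)^2 - 4*(-5) - 5
= 25 + 20 - 5
= 45 - 5 = 40
Res(f, g) = 40

40


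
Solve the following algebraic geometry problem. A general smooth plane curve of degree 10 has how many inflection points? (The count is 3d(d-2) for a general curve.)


For a general smooth plane curve C of degree d, the inflection points are
the intersection of C with its Hessian curve, which has degree 3(d-2).
By Bezout, the total intersection number is d * 3(d-2) = 10 * 24 = 240.
For a general curve every flex is ordinary, so each contributes
multiplicity 1 to C·Hess(C), and the number of distinct inflection
points is 3d(d-2).
Inflection points = 3*10*(10-2) = 3*10*8 = 240

240


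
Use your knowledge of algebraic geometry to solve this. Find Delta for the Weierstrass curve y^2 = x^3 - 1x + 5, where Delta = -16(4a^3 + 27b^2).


Compute each component:
4a^3 = 4*(-1)^3 = 4*(-1) = -4
27b^2 = 27*5^2 = 27*25 = 675
4a^3 + 27b^2 = -4 + 675 = 671
Delta = -16*671 = -10736

-10736


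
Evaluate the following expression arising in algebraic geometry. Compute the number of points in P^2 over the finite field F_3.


P^2(F_3) has (q^(n+1) - 1)/(q - 1) points.
= 3^2 + 3^1 + 3^0
= 9 + 3 + 1
= 13

13


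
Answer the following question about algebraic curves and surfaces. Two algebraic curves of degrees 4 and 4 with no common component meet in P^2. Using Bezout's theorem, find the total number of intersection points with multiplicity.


Bezout's theorem states the intersection count equals the product of degrees.
Intersection count = 4 * 4 = 16

16


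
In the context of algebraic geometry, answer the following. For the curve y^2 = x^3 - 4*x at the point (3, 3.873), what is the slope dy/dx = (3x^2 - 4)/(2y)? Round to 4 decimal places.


Using implicit differentiation of y^2 = x^3 - 4*x:
2y * dy/dx = 3x^2 - 4
dy/dx = (3x^2 - 4)/(2y)
Numerator: 3*3^2 - 4 = 23
Denominator: 2*3.873 = 7.746
dy/dx = 23/7.746 = 2.9693

2.9693


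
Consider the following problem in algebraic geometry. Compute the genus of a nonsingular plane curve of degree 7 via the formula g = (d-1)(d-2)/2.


Using the genus formula for smooth plane curves:
g = (d-1)(d-2)/2
g = (7-1)(7-2)/2
g = 6*5/2
g = 30/2 = 15

15


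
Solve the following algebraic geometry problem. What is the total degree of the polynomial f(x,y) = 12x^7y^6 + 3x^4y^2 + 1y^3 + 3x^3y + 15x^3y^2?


Examine each term for its total degree (sum of exponents).
  Term '12x^7y^6' has total degree 7+6 = 13.
  Term '3x^4y^2' has total degree 4+2 = 6.
  Term '1y^3' has total degree 0+3 = 3.
  Term '3x^3y' has total degree 3+1 = 4.
  Term '15x^3y^2' has total degree 3+2 = 5.
The maximum total degree among all terms is 13.

13


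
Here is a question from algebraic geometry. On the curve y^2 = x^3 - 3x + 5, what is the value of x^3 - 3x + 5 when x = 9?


Compute x^3 - 3x + 5 at x = 9:
x^3 = 9^3 = 729
(-3)*x = (-3)*9 = -27
Sum: 729 - 27 + 5 = 707

707


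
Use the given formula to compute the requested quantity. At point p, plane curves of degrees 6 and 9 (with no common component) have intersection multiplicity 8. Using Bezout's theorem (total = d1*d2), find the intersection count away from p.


By Bezout's theorem, the total intersection number is d1 * d2.
Total = 6 * 9 = 54
Intersection multiplicity at p = 8
Remaining intersections = 54 - 8 = 46

46


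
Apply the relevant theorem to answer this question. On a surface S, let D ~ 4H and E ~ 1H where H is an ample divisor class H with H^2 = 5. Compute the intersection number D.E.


Using bilinearity of the intersection pairing on a surface S:
(aH).(bH) = ab * (H.H)
We have H^2 = 5.
D.E = (4H).(1H) = 4*1*5
= 4*5
= 20

20


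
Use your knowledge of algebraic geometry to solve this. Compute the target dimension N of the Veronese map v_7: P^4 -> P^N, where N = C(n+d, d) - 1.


The Veronese embedding v_d: P^n -> P^N maps each point to all
degree-d monomials in n+1 homogeneous coordinates.
N = C(n+d, d) - 1
N = C(4+7, 7) - 1
N = C(11, 7) - 1
C(11, 7) = 330
N = 330 - 1 = 329

329


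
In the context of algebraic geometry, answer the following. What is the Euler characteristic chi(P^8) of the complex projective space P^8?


The complex projective space P^8 has one cell in each even real dimension 0, 2, ..., 16.
The cohomology groups are H^{2k}(P^8) = Z for k = 0,...,8, and 0 otherwise.
Euler characteristic = sum of Betti numbers = 1 per even-dimensional cohomology group.
chi(P^8) = 8 + 1 = 9

9


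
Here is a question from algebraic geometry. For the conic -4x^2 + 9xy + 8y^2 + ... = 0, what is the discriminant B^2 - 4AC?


The discriminant of a conic Ax^2 + Bxy + Cy^2 + ... = 0 is B^2 - 4AC.
B^2 = 9^2 = 81
4AC = 4*(-4)*8 = -128
Discriminant = 81 + 128 = 209

209


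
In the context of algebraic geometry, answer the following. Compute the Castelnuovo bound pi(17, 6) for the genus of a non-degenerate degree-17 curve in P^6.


Castelnuovo's bound: write d - 1 = m(r-1) + epsilon with 0 <= epsilon < r-1.
d - 1 = 17 - 1 = 16
r - 1 = 6 - 1 = 5
16 = 3*5 + 1, so m = 3, epsilon = 1
pi(d, r) = m(m-1)(r-1)/2 + m*epsilon
= 3*2*5/2 + 3*1
= 30/2 + 3
= 15 + 3 = 18

18


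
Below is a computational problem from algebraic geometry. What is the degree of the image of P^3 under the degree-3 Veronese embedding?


The Veronese variety v_3(P^3) has degree d^r.
d^r = 3^3 = 27

27


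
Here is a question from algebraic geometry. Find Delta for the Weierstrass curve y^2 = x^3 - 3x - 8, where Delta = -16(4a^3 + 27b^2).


Compute each component:
4a^3 = 4*(-3)^3 = 4*(-27) = -108
27b^2 = 27*(-8)^2 = 27*64 = 1728
4a^3 + 27b^2 = -108 + 1728 = 1620
Delta = -16*1620 = -25920

-25920


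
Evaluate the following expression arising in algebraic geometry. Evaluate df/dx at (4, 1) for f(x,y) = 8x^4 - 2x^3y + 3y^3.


df/dx = 4*8*x^3 + 3*(-2)*x^2*y
At (4,1): 4*8*4^3 + 3*(-2)*4^2*1
= 2048 - 96
= 1952

1952


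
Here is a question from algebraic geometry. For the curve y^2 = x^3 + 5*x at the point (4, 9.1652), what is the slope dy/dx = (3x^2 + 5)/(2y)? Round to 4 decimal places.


Using implicit differentiation of y^2 = x^3 + 5*x:
2y * dy/dx = 3x^2 + 5
dy/dx = (3x^2 + 5)/(2y)
Numerator: 3*4^2 + 5 = 53
Denominator: 2*9.1652 = 18.3304
dy/dx = 53/18.3304 = 2.8914

2.8914


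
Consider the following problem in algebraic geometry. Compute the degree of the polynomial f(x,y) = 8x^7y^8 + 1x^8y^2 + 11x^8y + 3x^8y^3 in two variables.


Examine each term for its total degree (sum of exponents).
  Term '8x^7y^8' has total degree 7+8 = 15.
  Term '1x^8y^2' has total degree 8+2 = 10.
  Term '11x^8y' has total degree 8+1 = 9.
  Term '3x^8y^3' has total degree 8+3 = 11.
The maximum total degree among all terms is 15.

15


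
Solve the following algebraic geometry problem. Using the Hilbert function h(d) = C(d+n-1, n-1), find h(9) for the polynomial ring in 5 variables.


The Hilbert function for the polynomial ring in 5 variables is:
h(d) = C(d+n-1, n-1)
h(9) = C(9+5-1, 5-1) = C(13, 4)
= 13! / (4! * 9!)
= 715

715


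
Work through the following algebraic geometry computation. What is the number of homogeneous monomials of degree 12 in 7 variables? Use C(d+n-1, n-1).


The number of degree-12 monomials in 7 variables is C(d+n-1, n-1).
= C(12+7-1, 7-1) = C(18, 6)
= 18564

18564


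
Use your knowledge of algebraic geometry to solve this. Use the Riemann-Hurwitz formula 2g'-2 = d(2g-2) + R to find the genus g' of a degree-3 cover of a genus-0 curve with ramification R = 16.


Riemann-Hurwitz formula: 2g' - 2 = d(2g - 2) + R
Given: d = 3, g = 0, R = 16
2g' - 2 = 3*(2*0 - 2) + 16
2g' - 2 = 3*(-2) + 16
2g' - 2 = -6 + 16 = 10
2g' = 12
g' = 6

6


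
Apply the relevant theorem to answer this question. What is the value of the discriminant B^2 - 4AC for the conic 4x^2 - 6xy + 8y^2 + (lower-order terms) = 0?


The discriminant of a conic Ax^2 + Bxy + Cy^2 + ... = 0 is B^2 - 4AC.
B^2 = (-6)^2 = 36
4AC = 4*4*8 = 128
Discriminant = 36 - 128 = -92

-92


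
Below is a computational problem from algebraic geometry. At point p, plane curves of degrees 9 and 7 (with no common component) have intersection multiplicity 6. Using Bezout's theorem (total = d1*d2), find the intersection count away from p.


By Bezout's theorem, the total intersection number is d1 * d2.
Total = 9 * 7 = 63
Intersection multiplicity at p = 6
Remaining intersections = 63 - 6 = 57

57


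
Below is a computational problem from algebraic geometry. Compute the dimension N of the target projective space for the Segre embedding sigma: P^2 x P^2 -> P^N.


The Segre embedding maps P^m x P^n into P^N via
all products of coordinates from each factor.
N = (m+1)(n+1) - 1
N = (2+1)(2+1) - 1
N = 3*3 - 1
N = 9 - 1 = 8

8


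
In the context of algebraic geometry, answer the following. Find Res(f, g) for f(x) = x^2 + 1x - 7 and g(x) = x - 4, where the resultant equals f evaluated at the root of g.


For Res(f, x - c), we evaluate f at x = c.
f(4) = 4^2 + 1*4 - 7
= 16 + 4 - 7
= 20 - 7 = 13
Res(f, g) = 13

13


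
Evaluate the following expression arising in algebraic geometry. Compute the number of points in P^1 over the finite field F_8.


P^1(F_8) has (q^(n+1) - 1)/(q - 1) points.
= 8^1 + 8^0
= 8 + 1
= 9

9


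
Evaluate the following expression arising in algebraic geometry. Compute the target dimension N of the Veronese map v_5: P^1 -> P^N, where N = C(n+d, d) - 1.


The Veronese embedding v_d: P^n -> P^N maps each point to all
degree-d monomials in n+1 homogeneous coordinates.
N = C(n+d, d) - 1
N = C(1+5, 5) - 1
N = C(6, 5) - 1
C(6, 5) = 6
N = 6 - 1 = 5

5


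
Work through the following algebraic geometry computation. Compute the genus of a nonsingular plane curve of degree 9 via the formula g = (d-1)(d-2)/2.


Using the genus formula for smooth plane curves:
g = (d-1)(d-2)/2
g = (9-1)(9-2)/2
g = 8*7/2
g = 56/2 = 28

28


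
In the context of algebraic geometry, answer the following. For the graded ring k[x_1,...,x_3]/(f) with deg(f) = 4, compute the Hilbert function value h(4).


For R = k[x_1,...,x_n]/(f) with f homogeneous of degree e:
The Hilbert series is (1 - t^e)/(1 - t)^n.
So h(d) = C(d+n-1, n-1) - C(d-e+n-1, n-1) for d >= e.
With n=3, e=4, d=4:
C(4+3-1, 3-1) = C(6, 2) = 15
C(4-4+3-1, 3-1) = C(2, 2) = 1
h(4) = 15 - 1 = 14

14


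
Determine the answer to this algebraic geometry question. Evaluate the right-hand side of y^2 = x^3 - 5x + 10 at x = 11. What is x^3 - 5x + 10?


Compute x^3 - 5x + 10 at x = 11:
x^3 = 11^3 = 1331
(-5)*x = (-5)*11 = -55
Sum: 1331 - 55 + 10 = 1286

1286


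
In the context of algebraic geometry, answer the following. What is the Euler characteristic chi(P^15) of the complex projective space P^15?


The complex projective space P^15 has one cell in each even real dimension 0, 2, ..., 30.
The cohomology groups are H^{2k}(P^15) = Z for k = 0,...,15, and 0 otherwise.
Euler characteristic = sum of Betti numbers = 1 per even-dimensional cohomology group.
chi(P^15) = 15 + 1 = 16

16


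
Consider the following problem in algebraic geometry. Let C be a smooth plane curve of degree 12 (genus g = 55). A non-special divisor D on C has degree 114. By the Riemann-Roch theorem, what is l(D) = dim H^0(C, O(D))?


First, compute the genus of a smooth plane curve of degree 12:
g = (d-1)(d-2)/2 = (12-1)(12-2)/2 = 55
For a non-special divisor D (i.e., h^1(D) = 0), Riemann-Roch gives:
l(D) = deg(D) - g + 1
Since deg(D) = 114 >= 2g - 1 = 109, D is non-special.
l(D) = 114 - 55 + 1 = 60

60


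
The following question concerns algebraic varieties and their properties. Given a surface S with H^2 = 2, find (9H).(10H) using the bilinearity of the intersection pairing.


Using bilinearity of the intersection pairing on a surface S:
(aH).(bH) = ab * (H.H)
We have H^2 = 2.
D.E = (9H).(10H) = 9*10*2
= 90*2
= 180

180


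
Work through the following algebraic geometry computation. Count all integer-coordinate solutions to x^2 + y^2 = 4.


Systematically check integer values of x where x^2 <= 4.
For each valid x, check if 4 - x^2 is a perfect square.
x=0: 4 - 0 = 4, sqrt = 2 (valid)
x=2: 4 - 4 = 0, sqrt = 0 (valid)
Total integer solutions found: 4

4


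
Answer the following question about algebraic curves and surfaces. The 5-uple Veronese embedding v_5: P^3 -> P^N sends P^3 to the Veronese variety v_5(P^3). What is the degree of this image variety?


The Veronese variety v_5(P^3) has degree d^r.
d^r = 5^3 = 125

125


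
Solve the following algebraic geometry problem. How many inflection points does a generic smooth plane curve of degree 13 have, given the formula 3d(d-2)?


For a general smooth plane curve C of degree d, the inflection points are
the intersection of C with its Hessian curve, which has degree 3(d-2).
By Bezout, the total intersection number is d * 3(d-2) = 13 * 33 = 429.
For a general curve every flex is ordinary, so each contributes
multiplicity 1 to C·Hess(C), and the number of distinct inflection
points is 3d(d-2).
Inflection points = 3*13*(13-2) = 3*13*11 = 429

429


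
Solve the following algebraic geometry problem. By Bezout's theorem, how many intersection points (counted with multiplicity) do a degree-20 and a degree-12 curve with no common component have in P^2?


Bezout's theorem states the intersection count equals the product of degrees.
Intersection count = 20 * 12 = 240

240


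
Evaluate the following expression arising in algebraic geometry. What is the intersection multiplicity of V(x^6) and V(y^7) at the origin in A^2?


The intersection multiplicity of V(x^a) and V(y^b) at the origin is:
I(O; V(x^6), V(y^7)) = dim_k(k[x,y]/(x^6, y^7))
A basis for k[x,y]/(x^6, y^7) is the set of monomials x^i * y^j
where 0 <= i < 6 and 0 <= j < 7.
The number of such monomials is 6 * 7 = 42

42


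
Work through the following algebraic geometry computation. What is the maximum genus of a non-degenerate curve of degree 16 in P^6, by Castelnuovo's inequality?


Castelnuovo's bound: write d - 1 = m(r-1) + epsilon with 0 <= epsilon < r-1.
d - 1 = 16 - 1 = 15
r - 1 = 6 - 1 = 5
15 = 3*5 + 0, so m = 3, epsilon = 0
pi(d, r) = m(m-1)(r-1)/2 + m*epsilon
= 3*2*5/2 + 3*0
= 30/2 + 0
= 15 + 0 = 15

15


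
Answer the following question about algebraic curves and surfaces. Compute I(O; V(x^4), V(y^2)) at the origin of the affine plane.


The intersection multiplicity of V(x^a) and V(y^b) at the origin is:
I(O; V(x^4), V(y^2)) = dim_k(k[x,y]/(x^4, y^2))
A basis for k[x,y]/(x^4, y^2) is the set of monomials x^i * y^j
where 0 <= i < 4 and 0 <= j < 2.
The number of such monomials is 4 * 2 = 8

8


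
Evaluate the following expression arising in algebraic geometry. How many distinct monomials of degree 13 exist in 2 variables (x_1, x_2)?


The number of degree-13 monomials in 2 variables is C(d+n-1, n-1).
= C(13+2-1, 2-1) = C(14, 1)
= 14

14


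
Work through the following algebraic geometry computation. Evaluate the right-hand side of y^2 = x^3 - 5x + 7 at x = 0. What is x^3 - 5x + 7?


Compute x^3 - 5x + 7 at x = 0:
x^3 = 0^3 = 0
(-5)*x = (-5)*0 = 0
Sum: 0 + 0 + 7 = 7

7


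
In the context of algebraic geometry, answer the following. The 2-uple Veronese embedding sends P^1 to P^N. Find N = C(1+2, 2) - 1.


The Veronese embedding v_d: P^n -> P^N maps each point to all
degree-d monomials in n+1 homogeneous coordinates.
N = C(n+d, d) - 1
N = C(1+2, 2) - 1
N = C(3, 2) - 1
C(3, 2) = 3
N = 3 - 1 = 2

2


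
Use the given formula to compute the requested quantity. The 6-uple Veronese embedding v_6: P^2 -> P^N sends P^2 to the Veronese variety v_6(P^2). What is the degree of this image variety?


The Veronese variety v_6(P^2) has degree d^r.
d^r = 6^2 = 36

36


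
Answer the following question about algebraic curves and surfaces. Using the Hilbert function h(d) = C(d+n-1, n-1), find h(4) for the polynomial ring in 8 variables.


The Hilbert function for the polynomial ring in 8 variables is:
h(d) = C(d+n-1, n-1)
h(4) = C(4+8-1, 8-1) = C(11, 7)
= 11! / (7! * 4!)
= 330

330


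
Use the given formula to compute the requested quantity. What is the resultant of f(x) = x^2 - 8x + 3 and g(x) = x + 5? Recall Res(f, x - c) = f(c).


For Res(f, x - c), we evaluate f at x = c.
f(-5) = (-5)^2 - 8*(-5) + 3
= 25 + 40 + 3
= 65 + 3 = 68
Res(f, g) = 68

68


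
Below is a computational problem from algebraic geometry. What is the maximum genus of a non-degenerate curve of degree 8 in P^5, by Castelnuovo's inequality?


Castelnuovo's bound: write d - 1 = m(r-1) + epsilon with 0 <= epsilon < r-1.
d - 1 = 8 - 1 = 7
r - 1 = 5 - 1 = 4
7 = 1*4 + 3, so m = 1, epsilon = 3
pi(d, r) = m(m-1)(r-1)/2 + m*epsilon
= 1*0*4/2 + 1*3
= 0/2 + 3
= 0 + 3 = 3

3


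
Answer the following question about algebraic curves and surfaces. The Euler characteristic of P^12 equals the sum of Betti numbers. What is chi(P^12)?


The complex projective space P^12 has one cell in each even real dimension 0, 2, ..., 24.
The cohomology groups are H^{2k}(P^12) = Z for k = 0,...,12, and 0 otherwise.
Euler characteristic = sum of Betti numbers = 1 per even-dimensional cohomology group.
chi(P^12) = 12 + 1 = 13

13


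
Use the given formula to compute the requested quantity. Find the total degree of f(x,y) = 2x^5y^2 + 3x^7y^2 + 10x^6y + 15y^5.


Examine each term for its total degree (sum of exponents).
  Term '2x^5y^2' has total degree 5+2 = 7.
  Term '3x^7y^2' has total degree 7+2 = 9.
  Term '10x^6y' has total degree 6+1 = 7.
  Term '15y^5' has total degree 0+5 = 5.
The maximum total degree among all terms is 9.

9


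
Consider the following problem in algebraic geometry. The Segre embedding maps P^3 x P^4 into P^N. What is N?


The Segre embedding maps P^m x P^n into P^N via
all products of coordinates from each factor.
N = (m+1)(n+1) - 1
N = (3+1)(4+1) - 1
N = 4*5 - 1
N = 20 - 1 = 19

19


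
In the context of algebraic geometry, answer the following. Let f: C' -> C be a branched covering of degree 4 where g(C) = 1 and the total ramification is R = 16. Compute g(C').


Riemann-Hurwitz formula: 2g' - 2 = d(2g - 2) + R
Given: d = 4, g = 1, R = 16
2g' - 2 = 4*(2*1 - 2) + 16
2g' - 2 = 4*0 + 16
2g' - 2 = 0 + 16 = 16
2g' = 18
g' = 9

9


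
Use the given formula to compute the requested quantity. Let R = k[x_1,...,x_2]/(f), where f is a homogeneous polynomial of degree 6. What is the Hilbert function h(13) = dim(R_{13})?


For R = k[x_1,...,x_n]/(f) with f homogeneous of degree e:
The Hilbert series is (1 - t^e)/(1 - t)^n.
So h(d) = C(d+n-1, n-1) - C(d-e+n-1, n-1) for d >= e.
With n=2, e=6, d=13:
C(13+2-1, 2-1) = C(14, 1) = 14
C(13-6+2-1, 2-1) = C(8, 1) = 8
h(13) = 14 - 8 = 6

6


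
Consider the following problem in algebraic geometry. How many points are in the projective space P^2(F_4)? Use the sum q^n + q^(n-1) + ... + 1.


P^2(F_4) has (q^(n+1) - 1)/(q - 1) points.
= 4^2 + 4^1 + 4^0
= 16 + 4 + 1
= 21

21


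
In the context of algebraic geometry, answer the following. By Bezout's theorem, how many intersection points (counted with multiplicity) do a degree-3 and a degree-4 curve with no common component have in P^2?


Bezout's theorem states the intersection count equals the product of degrees.
Intersection count = 3 * 4 = 12

12


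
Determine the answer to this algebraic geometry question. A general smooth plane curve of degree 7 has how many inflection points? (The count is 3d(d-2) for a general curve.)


For a general smooth plane curve C of degree d, the inflection points are
the intersection of C with its Hessian curve, which has degree 3(d-2).
By Bezout, the total intersection number is d * 3(d-2) = 7 * 15 = 105.
For a general curve every flex is ordinary, so each contributes
multiplicity 1 to C·Hess(C), and the number of distinct inflection
points is 3d(d-2).
Inflection points = 3*7*(7-2) = 3*7*5 = 105

105


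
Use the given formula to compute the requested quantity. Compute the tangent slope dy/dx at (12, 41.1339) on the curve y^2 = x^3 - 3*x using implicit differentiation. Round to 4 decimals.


Using implicit differentiation of y^2 = x^3 - 3*x:
2y * dy/dx = 3x^2 - 3
dy/dx = (3x^2 - 3)/(2y)
Numerator: 3*12^2 - 3 = 429
Denominator: 2*41.1339 = 82.2678
dy/dx = 429/82.2678 = 5.2147

5.2147


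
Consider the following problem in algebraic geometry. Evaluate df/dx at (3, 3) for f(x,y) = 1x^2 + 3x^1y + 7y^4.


df/dx = 2*1*x^1 + 1*3*x^0*y
At (3,3): 2*1*3^1 + 1*3*3^0*3
= 6 + 9
= 15

15


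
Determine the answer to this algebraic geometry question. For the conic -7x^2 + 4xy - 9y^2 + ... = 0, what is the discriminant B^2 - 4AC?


The discriminant of a conic Ax^2 + Bxy + Cy^2 + ... = 0 is B^2 - 4AC.
B^2 = 4^2 = 16
4AC = 4*(-7)*(-9) = 252
Discriminant = 16 - 252 = -236

-236


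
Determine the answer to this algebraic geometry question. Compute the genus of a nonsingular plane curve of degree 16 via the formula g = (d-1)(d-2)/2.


Using the genus formula for smooth plane curves:
g = (d-1)(d-2)/2
g = (16-1)(16-2)/2
g = 15*14/2
g = 210/2 = 105

105


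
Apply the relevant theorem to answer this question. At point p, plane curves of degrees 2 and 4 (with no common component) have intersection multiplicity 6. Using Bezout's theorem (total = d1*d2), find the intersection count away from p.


By Bezout's theorem, the total intersection number is d1 * d2.
Total = 2 * 4 = 8
Intersection multiplicity at p = 6
Remaining intersections = 8 - 6 = 2

2


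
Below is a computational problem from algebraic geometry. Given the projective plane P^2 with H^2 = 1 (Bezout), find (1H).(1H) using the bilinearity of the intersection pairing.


Using bilinearity of the intersection pairing on the projective plane P^2:
(aH).(bH) = ab * (H.H)
We have H^2 = 1 (Bezout).
D.E = (1H).(1H) = 1*1*1
= 1*1
= 1

1


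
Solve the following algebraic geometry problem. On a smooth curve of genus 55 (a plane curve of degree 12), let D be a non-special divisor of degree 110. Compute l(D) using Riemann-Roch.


First, compute the genus of a smooth plane curve of degree 12:
g = (d-1)(d-2)/2 = (12-1)(12-2)/2 = 55
For a non-special divisor D (i.e., h^1(D) = 0), Riemann-Roch gives:
l(D) = deg(D) - g + 1
Since deg(D) = 110 >= 2g - 1 = 109, D is non-special.
l(D) = 110 - 55 + 1 = 56

56


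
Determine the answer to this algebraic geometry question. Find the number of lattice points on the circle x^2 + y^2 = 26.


Systematically check integer values of x where x^2 <= 26.
For each valid x, check if 26 - x^2 is a perfect square.
x=1: 26 - 1 = 25, sqrt = 5 (valid)
x=5: 26 - 25 = 1, sqrt = 1 (valid)
Total integer solutions found: 8

8


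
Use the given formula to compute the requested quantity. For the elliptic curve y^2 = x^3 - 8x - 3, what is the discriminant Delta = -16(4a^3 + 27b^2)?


Compute each component:
4a^3 = 4*(-8)^3 = 4*(-512) = -2048
27b^2 = 27*(-3)^2 = 27*9 = 243
4a^3 + 27b^2 = -2048 + 243 = -1805
Delta = -16*(-1805) = 28880

28880


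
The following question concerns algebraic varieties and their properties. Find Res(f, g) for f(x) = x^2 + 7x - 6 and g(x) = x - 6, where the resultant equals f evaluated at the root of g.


For Res(f, x - c), we evaluate f at x = c.
f(6) = 6^2 + 7*6 - 6
= 36 + 42 - 6
= 78 - 6 = 72
Res(f, g) = 72

72


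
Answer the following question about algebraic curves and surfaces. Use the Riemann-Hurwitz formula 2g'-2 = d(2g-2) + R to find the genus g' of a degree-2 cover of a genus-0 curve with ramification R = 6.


Riemann-Hurwitz formula: 2g' - 2 = d(2g - 2) + R
Given: d = 2, g = 0, R = 6
2g' - 2 = 2*(2*0 - 2) + 6
2g' - 2 = 2*(-2) + 6
2g' - 2 = -4 + 6 = 2
2g' = 4
g' = 2

2


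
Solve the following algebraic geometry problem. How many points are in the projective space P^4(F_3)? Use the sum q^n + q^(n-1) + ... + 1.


P^4(F_3) has (q^(n+1) - 1)/(q - 1) points.
= 3^4 + 3^3 + 3^2 + 3^1 + 3^0
= 81 + 27 + 9 + 3 + 1
= 121

121


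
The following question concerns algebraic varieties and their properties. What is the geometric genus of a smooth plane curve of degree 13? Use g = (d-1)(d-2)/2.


Using the genus formula for smooth plane curves:
g = (d-1)(d-2)/2
g = (13-1)(13-2)/2
g = 12*11/2
g = 132/2 = 66

66


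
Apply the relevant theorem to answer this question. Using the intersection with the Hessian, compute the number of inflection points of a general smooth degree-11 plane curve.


For a general smooth plane curve C of degree d, the inflection points are
the intersection of C with its Hessian curve, which has degree 3(d-2).
By Bezout, the total intersection number is d * 3(d-2) = 11 * 27 = 297.
For a general curve every flex is ordinary, so each contributes
multiplicity 1 to C·Hess(C), and the number of distinct inflection
points is 3d(d-2).
Inflection points = 3*11*(11-2) = 3*11*9 = 297

297


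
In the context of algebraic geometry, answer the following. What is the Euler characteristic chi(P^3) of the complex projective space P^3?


The complex projective space P^3 has one cell in each even real dimension 0, 2, ..., 6.
The cohomology groups are H^{2k}(P^3) = Z for k = 0,...,3, and 0 otherwise.
Euler characteristic = sum of Betti numbers = 1 per even-dimensional cohomology group.
chi(P^3) = 3 + 1 = 4

4


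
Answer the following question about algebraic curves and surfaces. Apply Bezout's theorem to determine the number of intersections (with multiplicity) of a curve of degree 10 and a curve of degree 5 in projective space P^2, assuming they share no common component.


Bezout's theorem states the intersection count equals the product of degrees.
Intersection count = 10 * 5 = 50

50


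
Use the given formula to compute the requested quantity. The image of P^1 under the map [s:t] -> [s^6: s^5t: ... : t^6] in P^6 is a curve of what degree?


The rational normal curve in P^6 is the image of P^1 under the 6-uple Veronese.
A general hyperplane in P^6 pulls back to a degree-6 form on P^1, which has 6 zeros,
so the curve meets a general hyperplane in 6 points. Degree = 6.

6


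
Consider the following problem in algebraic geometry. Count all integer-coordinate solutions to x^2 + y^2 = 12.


Systematically check integer values of x where x^2 <= 12.
For each valid x, check if 12 - x^2 is a perfect square.
Total integer solutions found: 0

0


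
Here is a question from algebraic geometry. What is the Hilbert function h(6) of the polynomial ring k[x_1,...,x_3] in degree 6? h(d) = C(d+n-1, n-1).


The Hilbert function for the polynomial ring in 3 variables is:
h(d) = C(d+n-1, n-1)
h(6) = C(6+3-1, 3-1) = C(8, 2)
= 8! / (2! * 6!)
= 28

28


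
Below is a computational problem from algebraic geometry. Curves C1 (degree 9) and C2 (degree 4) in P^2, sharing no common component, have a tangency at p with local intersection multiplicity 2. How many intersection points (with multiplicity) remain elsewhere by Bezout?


By Bezout's theorem, the total intersection number is d1 * d2.
Total = 9 * 4 = 36
Intersection multiplicity at p = 2
Remaining intersections = 36 - 2 = 34

34


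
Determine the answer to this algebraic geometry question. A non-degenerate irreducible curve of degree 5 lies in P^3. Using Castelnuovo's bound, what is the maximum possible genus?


Castelnuovo's bound: write d - 1 = m(r-1) + epsilon with 0 <= epsilon < r-1.
d - 1 = 5 - 1 = 4
r - 1 = 3 - 1 = 2
4 = 2*2 + 0, so m = 2, epsilon = 0
pi(d, r) = m(m-1)(r-1)/2 + m*epsilon
= 2*1*2/2 + 2*0
= 4/2 + 0
= 2 + 0 = 2

2


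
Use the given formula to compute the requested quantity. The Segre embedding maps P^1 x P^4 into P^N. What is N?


The Segre embedding maps P^m x P^n into P^N via
all products of coordinates from each factor.
N = (m+1)(n+1) - 1
N = (1+1)(4+1) - 1
N = 2*5 - 1
N = 10 - 1 = 9

9


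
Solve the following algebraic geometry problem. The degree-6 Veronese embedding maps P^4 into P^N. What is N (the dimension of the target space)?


The Veronese embedding v_d: P^n -> P^N maps each point to all
degree-d monomials in n+1 homogeneous coordinates.
N = C(n+d, d) - 1
N = C(4+6, 6) - 1
N = C(10, 6) - 1
C(10, 6) = 210
N = 210 - 1 = 209

209
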